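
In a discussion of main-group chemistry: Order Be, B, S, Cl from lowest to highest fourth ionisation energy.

S < Cl < Be < B

The fourth ionization energy removes an electron from the +3 ion. For each element: Be³⁺ is already 1 electron into the core; B³⁺ is the bare [He] core; S³⁺ still has 3 valence electrons; Cl³⁺ still has 4 valence electrons.
Pulling an electron out of a noble-gas core costs far more than removing a remaining valence electron, so Be and B sit at the high end of IE_4.
Valence configurations: S³⁺ [Ne]3s²3p¹, Cl³⁺ [Ne]3s²3p².
The numbers (kJ/mol): Be 21007, B 25026, S 4556, Cl 5159.
So the fourth ionization energies run S < Cl < Be < B.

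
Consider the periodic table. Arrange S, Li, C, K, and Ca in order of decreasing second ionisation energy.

Li > K > C > S > Ca

After 1 electron has been removed, what remains? S⁺ still has 5 valence electrons; Li⁺ is the bare [He] core; C⁺ still has 3 valence electrons; K⁺ is the bare [Ar] core; Ca⁺ still has 1 valence electron.
Core electrons are held far more tightly than valence electrons, so K and Li top the IE_2 order.
Valence configurations: S⁺ [Ne]3s²3p³, C⁺ [He]2s²2p¹, Ca⁺ [Ar]4s¹.
The numbers (kJ/mol): S 2252, Li 7298, C 2353, K 3052, Ca 1145.
So the second ionization energies run Ca < S < C < K < Li.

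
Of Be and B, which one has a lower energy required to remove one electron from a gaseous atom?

B

Removing the outermost electron gets harder across a period and easier down a group.
All lie in period 2; the across-period trend (first ionization energy increases left to right) applies, with the exception below.
Note the exception: Be has a higher first ionization energy than B, contrary to the simple trend — removing B's lone 2p electron is easier than breaking Be's filled 2s².
Tabulated first ionization energy (kJ/mol): Be 900, B 801.
So B has the lower energy required to remove one electron from a gaseous atom (B < Be).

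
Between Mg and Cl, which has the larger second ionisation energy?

Consider each +1 ion: Mg⁺ still has 1 valence electron; Cl⁺ still has 6 valence electrons.
All are still removing valence electrons, so compare the +1 ions as you would atoms: IE_2 generally rises across a period (higher Z_eff) and falls down a group (larger shell), subject to the usual subshell exceptions.
Valence configurations: Mg⁺ [Ne]3s¹, Cl⁺ [Ne]3s²3p⁴.
The numbers (kJ/mol): Mg 1451, Cl 2298.
So the second ionization energies run Mg < Cl.

Cl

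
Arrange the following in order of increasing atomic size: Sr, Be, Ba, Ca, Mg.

Be, Mg, Ca, Sr, Ba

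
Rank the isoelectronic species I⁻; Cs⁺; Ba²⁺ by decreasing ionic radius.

I⁻ > Cs⁺ > Ba²⁺

All of these have 54 electrons, so size is governed by nuclear charge alone: the more protons, the stronger the pull on the same electron cloud, and the smaller the ion.
Nuclear charges: Ba²⁺ (Z=56), Cs⁺ (Z=55), I⁻ (Z=53).
Largest to smallest: I⁻ > Cs⁺ > Ba²⁺.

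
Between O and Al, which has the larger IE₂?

O

Consider each +1 ion: O⁺ still has 5 valence electrons; Al⁺ still has 2 valence electrons.
All are still removing valence electrons, so compare the +1 ions as you would atoms: IE_2 generally rises across a period (higher Z_eff) and falls down a group (larger shell), subject to the usual subshell exceptions.
Valence configurations: O⁺ [He]2s²2p³, Al⁺ [Ne]3s².
Approximate IE_2 values (kJ/mol): O 3388, Al 1817.
So the second ionization energies run Al < O.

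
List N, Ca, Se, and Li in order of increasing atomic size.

N < Se < Li < Ca

Li is in period 2, group 1; N is in period 2, group 15; Ca is in period 4, group 2; Se is in period 4, group 16.
Moving right in a period, electrons are added to the same shell under a stronger nuclear pull, so atoms get smaller; moving down, a new shell is opened and atoms get larger.
Neither a single period nor a single group — weigh both effects.
Se > N: period and group pull opposite ways; the down-group shift dominates (116 vs 71 pm).
Li > Se: period and group pull opposite ways; the across-period shift dominates (133 vs 116 pm).
Ca > Li: period and group pull opposite ways; the down-group shift dominates (171 vs 133 pm).
Tabulated atomic radius (pm): Li 133, N 71, Ca 171, Se 116.
So from smallest to largest: N < Se < Li < Ca.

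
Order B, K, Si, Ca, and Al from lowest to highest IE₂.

Ca, Si, Al, B, K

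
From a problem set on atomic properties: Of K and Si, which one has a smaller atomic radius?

Si

Si is in period 3, group 14; K is in period 4, group 1.
Radius decreases left→right (rising Z_eff, same n) and increases top→bottom (higher n).
These span different periods and groups, so the two trends combine.
K > Si: both effects reinforce here, so K is clearly the larger of the two.
Tabulated atomic radius (pm): Si 116, K 196.
So Si has the smaller atomic radius (Si < K).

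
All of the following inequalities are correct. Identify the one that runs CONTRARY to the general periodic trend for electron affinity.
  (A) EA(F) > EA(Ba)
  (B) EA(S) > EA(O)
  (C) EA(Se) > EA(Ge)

The general trend: electron affinity increases across a period and decreases down a group.
(A) F (period 2, group 17) vs Ba (period 6, group 2): the stated order agrees with the simple trend.
(B) S (period 3, group 16) vs O (period 2, group 16): the stated order contradicts the simple trend.
(C) Se (period 4, group 16) vs Ge (period 4, group 14): the stated order agrees with the simple trend.
The exception is (B): the compact 2p subshell of O repels the added electron more than S's larger 3p does.

(B)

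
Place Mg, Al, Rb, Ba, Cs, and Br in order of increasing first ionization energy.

Cs, Rb, Ba, Al, Mg, Br

Mg is in period 3, group 2; Al is in period 3, group 13; Br is in period 4, group 17; Rb is in period 5, group 1; Cs is in period 6, group 1; Ba is in period 6, group 2.
Removing the outermost electron gets harder across a period and easier down a group.
Neither a single period nor a single group — weigh both effects.
Rb > Cs: they share group 1; the group trend gives Rb the larger value.
Ba > Rb: period and group pull opposite ways; the across-period shift dominates (503 vs 403 kJ/mol).
Al > Ba: both effects reinforce here, so Al is clearly the higher of the two.
Mg > Al: this pair runs against the simple trend — see the exception note.
Br > Mg: the two effects oppose for this pair; the across-period effect wins (1140 vs 738 kJ/mol).
Note the exception: Mg has a higher first ionization energy than Al, contrary to the simple trend — Al's single 3p electron is easier to remove than one from Mg's filled 3s².
For reference (kJ/mol): Mg 738, Al 578, Br 1140, Rb 403, Cs 376, Ba 503.
So from lowest to highest: Cs < Rb < Ba < Al < Mg < Br.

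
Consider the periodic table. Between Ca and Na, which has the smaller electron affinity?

Ca

Na is in period 3, group 1; Ca is in period 4, group 2.
Atoms with high Z_eff and room in the valence shell (especially the halogens) have the most exothermic electron affinities.
A diagonal step moves right (one effect) and down (the opposite effect) at once.
Na > Ca: period and group pull opposite ways; the down-group shift dominates (53 vs 2 kJ/mol).
For reference (kJ/mol): Na 53, Ca 2.
So Ca has the smaller electron affinity (Ca < Na).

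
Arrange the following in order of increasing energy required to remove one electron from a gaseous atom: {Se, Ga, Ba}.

Ba, Ga, Se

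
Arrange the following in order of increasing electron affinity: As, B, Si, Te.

B, As, Si, Te

Atoms with high Z_eff and room in the valence shell (especially the halogens) have the most exothermic electron affinities.
A diagonal step moves right (one effect) and down (the opposite effect) at once.
As > B: the two effects oppose for this pair; the across-period effect wins (78 vs 27 kJ/mol).
Si > As: the two effects oppose for this pair; the down-group effect wins (134 vs 78 kJ/mol).
Te > Si: the two effects oppose for this pair; the across-period effect wins (190 vs 134 kJ/mol).
Tabulated electron affinity (kJ/mol): B 27, Si 134, As 78, Te 190.
So from lowest to highest: B < As < Si < Te.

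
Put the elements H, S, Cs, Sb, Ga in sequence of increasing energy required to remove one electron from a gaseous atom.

Cs < Ga < Sb < S < H

H is in period 1, group 1; S is in period 3, group 16; Ga is in period 4, group 13; Sb is in period 5, group 15; Cs is in period 6, group 1.
Across a period the outer electron is held more tightly (higher IE₁); down a group it sits in a higher shell, more shielded, and comes off more easily.
These span different periods and groups, so the two trends combine.
Ga > Cs: relative to Cs, both the across-period and down-group shifts push Ga's first ionization energy up.
Sb > Ga: period and group pull opposite ways; the across-period shift dominates (831 vs 579 kJ/mol).
S > Sb: relative to Sb, both the across-period and down-group shifts push S's first ionization energy up.
H > S: the two effects oppose for this pair; the down-group effect wins (1312 vs 1000 kJ/mol).
Approximate values (kJ/mol): H 1312, S 1000, Ga 579, Sb 831, Cs 376.
So from lowest to highest: Cs < Ga < Sb < S < H.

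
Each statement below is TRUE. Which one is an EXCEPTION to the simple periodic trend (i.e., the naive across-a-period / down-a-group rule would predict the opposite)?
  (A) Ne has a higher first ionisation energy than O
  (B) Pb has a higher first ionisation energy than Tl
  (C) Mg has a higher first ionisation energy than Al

(C)

The general trend: first ionisation energy increases across a period and decreases down a group.
(A) Ne (period 2, group 18) vs O (period 2, group 16): the stated order agrees with the simple trend.
(B) Pb (period 6, group 14) vs Tl (period 6, group 13): the stated order agrees with the simple trend.
(C) Mg (period 3, group 2) vs Al (period 3, group 13): the stated order contradicts the simple trend.
The exception is (C): Al's single 3p electron is easier to remove than one from Mg's filled 3s².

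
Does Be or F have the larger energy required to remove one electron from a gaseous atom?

F

First ionization energy rises across a period (greater Z_eff holds electrons more tightly) and falls down a group (valence electrons are farther from the nucleus).
All lie in period 2, so first ionization energy increases left to right.
So F has the larger energy required to remove one electron from a gaseous atom (F > Be).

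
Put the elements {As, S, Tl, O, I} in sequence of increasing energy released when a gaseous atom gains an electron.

Tl < As < O < S < I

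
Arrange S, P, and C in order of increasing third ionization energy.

Consider each +2 ion: S²⁺ still has 4 valence electrons; P²⁺ still has 3 valence electrons; C²⁺ still has 2 valence electrons.
All are still removing valence electrons, so compare the +2 ions as you would atoms: IE_3 generally rises across a period (higher Z_eff) and falls down a group (larger shell), subject to the usual subshell exceptions.
Valence configurations: S²⁺ [Ne]3s²3p², P²⁺ [Ne]3s²3p¹, C²⁺ [He]2s².
Tabulated IE_3 (kJ/mol): S 3357, P 2914, C 4620.
Overall IE_3 order: P < S < C.

P, S, C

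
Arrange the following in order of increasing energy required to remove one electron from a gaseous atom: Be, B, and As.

Across a period the outer electron is held more tightly (higher IE₁); down a group it sits in a higher shell, more shielded, and comes off more easily.
These span different periods and groups, so the two trends combine.
Be > B: this pair runs against the simple trend — see the exception note.
As > Be: the two effects oppose for this pair; the across-period effect wins (947 vs 900 kJ/mol).
Note the exception: Be has a higher first ionization energy than B, contrary to the simple trend — removing B's lone 2p electron is easier than breaking Be's filled 2s².
Approximate values (kJ/mol): Be 900, B 801, As 947.
So from lowest to highest: B < Be < As.

B < Be < As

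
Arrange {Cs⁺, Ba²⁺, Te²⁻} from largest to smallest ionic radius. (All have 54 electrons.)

Te²⁻ > Cs⁺ > Ba²⁺

All of these have 54 electrons, so size is governed by nuclear charge alone: the more protons, the stronger the pull on the same electron cloud, and the smaller the ion.
Nuclear charges: Ba²⁺ (Z=56), Cs⁺ (Z=55), Te²⁻ (Z=52).
Largest to smallest: Te²⁻ > Cs⁺ > Ba²⁺.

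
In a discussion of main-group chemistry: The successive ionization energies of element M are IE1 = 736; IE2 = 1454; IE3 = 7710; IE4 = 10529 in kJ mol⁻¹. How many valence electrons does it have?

2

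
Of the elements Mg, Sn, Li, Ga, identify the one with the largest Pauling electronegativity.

Sn

Li is in period 2, group 1; Mg is in period 3, group 2; Ga is in period 4, group 13; Sn is in period 5, group 14.
Atoms toward the upper right of the periodic table pull bonding electrons most strongly.
These sit on a diagonal, where the across-period and down-group effects partly cancel.
Mg > Li: the two effects oppose for this pair; the across-period effect wins (1.31 vs 0.98).
Ga > Mg: period and group pull opposite ways; the across-period shift dominates (1.81 vs 1.31).
Sn > Ga: period and group pull opposite ways; the across-period shift dominates (1.96 vs 1.81).
For reference (Pauling): Li 0.98, Mg 1.31, Ga 1.81, Sn 1.96.
The largest Pauling electronegativity among these belongs to Sn.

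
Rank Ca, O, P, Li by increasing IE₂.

Ca < P < O < Li

After 1 electron has been removed, what remains? Ca⁺ still has 1 valence electron; O⁺ still has 5 valence electrons; P⁺ still has 4 valence electrons; Li⁺ is the bare [He] core.
Pulling an electron out of a noble-gas core costs far more than removing a remaining valence electron, so Li sits at the high end of IE_2.
Valence configurations: Ca⁺ [Ar]4s¹, O⁺ [He]2s²2p³, P⁺ [Ne]3s²3p².
Approximate IE_2 values (kJ/mol): Ca 1145, O 3388, P 1907, Li 7298.
Putting it together, IE_2: Ca < P < O < Li.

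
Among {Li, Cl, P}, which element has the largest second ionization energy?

Li

The second ionization energy removes an electron from the +1 ion. For each element: Li⁺ is the bare [He] core; Cl⁺ still has 6 valence electrons; P⁺ still has 4 valence electrons.
Core electrons are held far more tightly than valence electrons, so Li tops the IE_2 order.
Valence configurations: Cl⁺ [Ne]3s²3p⁴, P⁺ [Ne]3s²3p².
Tabulated IE_2 (kJ/mol): Li 7298, Cl 2298, P 1907.
Putting it together, IE_2: P < Cl < Li.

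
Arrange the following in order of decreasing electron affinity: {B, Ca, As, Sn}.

B is in period 2, group 13; Ca is in period 4, group 2; As is in period 4, group 15; Sn is in period 5, group 14.
Adding an electron releases more energy for atoms nearer the top right (short of the noble gases).
These span different periods and groups, so the two trends combine.
B > Ca: both effects reinforce here, so B is clearly the higher of the two.
As > B: period and group pull opposite ways; the across-period shift dominates (78 vs 27 kJ/mol).
Sn > As: this pair runs against the simple trend — see the exception note.
Note the exception: Sn has a higher electron affinity than As, contrary to the simple trend — adding an electron to As's half-filled np³ subshell costs electron-pairing energy.
Approximate values (kJ/mol): B 27, Ca 2, As 78, Sn 107.
So from highest to lowest: Sn > As > B > Ca.

Sn > As > B > Ca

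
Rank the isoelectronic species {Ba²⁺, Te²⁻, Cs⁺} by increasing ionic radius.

Ba²⁺, Cs⁺, Te²⁻

All of these have 54 electrons, so size is governed by nuclear charge alone: the more protons, the stronger the pull on the same electron cloud, and the smaller the ion.
Nuclear charges: Ba²⁺ (Z=56), Cs⁺ (Z=55), Te²⁻ (Z=52).
Smallest to largest: Ba²⁺ < Cs⁺ < Te²⁻.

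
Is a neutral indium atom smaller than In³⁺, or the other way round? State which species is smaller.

In³⁺

Forming In³⁺ removes 3 electrons from In. Fewer electrons for the same nuclear charge means less shielding and a higher Z_eff on the remaining electrons, and for main-group metals the entire outer shell is lost.
A cation is smaller than its parent atom: In³⁺ < In.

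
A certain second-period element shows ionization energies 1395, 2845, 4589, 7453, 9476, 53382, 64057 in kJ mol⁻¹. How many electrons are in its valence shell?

Look for the largest jump between consecutive ionization energies: IE6/IE5 ≈ 5.6, far larger than any earlier ratio.
That jump marks the point where a core electron is being removed. So the atom has 5 valence electrons.

5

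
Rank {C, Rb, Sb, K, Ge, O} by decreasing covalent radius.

C is in period 2, group 14; O is in period 2, group 16; K is in period 4, group 1; Ge is in period 4, group 14; Rb is in period 5, group 1; Sb is in period 5, group 15.
Across a period the added protons contract the valence shell; down a group each new principal shell makes the atom larger.
Neither a single period nor a single group — weigh both effects.
C > O: both are in period 2; the period trend gives C the larger value.
Ge > C: Ge sits below C in group 14, so the down-group effect alone puts Ge larger.
Sb > Ge: the two effects oppose for this pair; the down-group effect wins (140 vs 121 pm).
K > Sb: period and group pull opposite ways; the across-period shift dominates (196 vs 140 pm).
Rb > K: they share group 1; the group trend gives Rb the larger value.
Approximate values (pm): C 75, O 63, K 196, Ge 121, Rb 210, Sb 140.
So from largest to smallest: Rb > K > Sb > Ge > C > O.

Rb > K > Sb > Ge > C > O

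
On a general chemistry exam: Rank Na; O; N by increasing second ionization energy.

N < O < Na

The second ionization energy removes an electron from the +1 ion. For each element: Na⁺ is the bare [Ne] core; O⁺ still has 5 valence electrons; N⁺ still has 4 valence electrons.
Breaking into a closed-shell core is much more expensive than removing a leftover valence electron — Na has the largest IE_2 here.
Valence configurations: O⁺ [He]2s²2p³, N⁺ [He]2s²2p².
Approximate IE_2 values (kJ/mol): Na 4562, O 3388, N 2856.
Putting it together, IE_2: N < O < Na.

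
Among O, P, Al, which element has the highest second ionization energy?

O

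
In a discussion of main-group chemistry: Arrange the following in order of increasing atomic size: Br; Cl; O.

O is in period 2, group 16; Cl is in period 3, group 17; Br is in period 4, group 17.
Moving right in a period, electrons are added to the same shell under a stronger nuclear pull, so atoms get smaller; moving down, a new shell is opened and atoms get larger.
Neither a single period nor a single group — weigh both effects.
Cl > O: period and group pull opposite ways; the down-group shift dominates (99 vs 63 pm).
Br > Cl: Br sits below Cl in group 17, so the down-group effect alone puts Br larger.
Approximate values (pm): O 63, Cl 99, Br 114.
So from smallest to largest: O < Cl < Br.

O < Cl < Br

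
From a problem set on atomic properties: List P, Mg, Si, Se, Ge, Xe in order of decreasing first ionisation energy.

Xe, P, Se, Si, Ge, Mg

Mg is in period 3, group 2; Si is in period 3, group 14; P is in period 3, group 15; Ge is in period 4, group 14; Se is in period 4, group 16; Xe is in period 5, group 18.
IE₁ increases left→right with effective nuclear charge and decreases top→bottom as the valence shell moves farther out.
Neither a single period nor a single group — weigh both effects.
Ge > Mg: the two effects oppose for this pair; the across-period effect wins (762 vs 738 kJ/mol).
Si > Ge: they share group 14; the group trend gives Si the larger value.
Se > Si: the two effects oppose for this pair; the across-period effect wins (941 vs 786 kJ/mol).
P > Se: period and group pull opposite ways; the down-group shift dominates (1012 vs 941 kJ/mol).
Xe > P: the two effects oppose for this pair; the across-period effect wins (1170 vs 1012 kJ/mol).
Tabulated first ionization energy (kJ/mol): Mg 738, Si 786, P 1012, Ge 762, Se 941, Xe 1170.
So from highest to lowest: Xe > P > Se > Si > Ge > Mg.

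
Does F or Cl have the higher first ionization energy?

F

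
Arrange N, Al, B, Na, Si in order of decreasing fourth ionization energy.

Consider each +3 ion: N³⁺ still has 2 valence electrons; Al³⁺ is the bare [Ne] core; B³⁺ is the bare [He] core; Na³⁺ is already 2 electrons into the core; Si³⁺ still has 1 valence electron.
Breaking into a closed-shell core is much more expensive than removing a leftover valence electron — Na, Al and B have the largest IE_4 here.
Valence configurations: N³⁺ [He]2s², Si³⁺ [Ne]3s¹.
Tabulated IE_4 (kJ/mol): N 7475, Al 11577, B 25026, Na 9543, Si 4356.
Overall IE_4 order: Si < N < Na < Al < B.

B, Al, Na, N, Si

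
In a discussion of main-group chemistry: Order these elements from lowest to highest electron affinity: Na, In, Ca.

Na is in period 3, group 1; Ca is in period 4, group 2; In is in period 5, group 13.
Electron affinity generally becomes more exothermic across a period toward the halogens and less exothermic down a group.
A diagonal step moves right (one effect) and down (the opposite effect) at once.
In > Ca: period and group pull opposite ways; the across-period shift dominates (29 vs 2 kJ/mol).
Na > In: the two effects oppose for this pair; the down-group effect wins (53 vs 29 kJ/mol).
Tabulated electron affinity (kJ/mol): Na 53, Ca 2, In 29.
So from lowest to highest: Ca < In < Na.

Ca < In < Na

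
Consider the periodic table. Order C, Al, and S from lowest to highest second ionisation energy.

The second ionization energy removes an electron from the +1 ion. For each element: C⁺ still has 3 valence electrons; Al⁺ still has 2 valence electrons; S⁺ still has 5 valence electrons.
All are still removing valence electrons, so compare the +1 ions as you would atoms: IE_2 generally rises across a period (higher Z_eff) and falls down a group (larger shell), subject to the usual subshell exceptions.
Valence configurations: C⁺ [He]2s²2p¹, Al⁺ [Ne]3s², S⁺ [Ne]3s²3p³.
The numbers (kJ/mol): C 2353, Al 1817, S 2252.
Putting it together, IE_2: Al < S < C.

Al < S < C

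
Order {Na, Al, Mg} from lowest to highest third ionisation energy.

Al < Na < Mg

The third ionization energy removes an electron from the +2 ion. For each element: Na²⁺ is already 1 electron into the core; Al²⁺ still has 1 valence electron; Mg²⁺ is the bare [Ne] core.
Core electrons are held far more tightly than valence electrons, so Na and Mg top the IE_3 order.
The numbers (kJ/mol): Na 6910, Al 2745, Mg 7733.
Putting it together, IE_3: Al < Na < Mg.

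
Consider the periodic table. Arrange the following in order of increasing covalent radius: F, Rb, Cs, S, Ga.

F, S, Ga, Rb, Cs

Moving right in a period, electrons are added to the same shell under a stronger nuclear pull, so atoms get smaller; moving down, a new shell is opened and atoms get larger.
Here both period and group differ, so the two effects have to be weighed against each other.
S > F: both effects reinforce here, so S is clearly the larger of the two.
Ga > S: both effects reinforce here, so Ga is clearly the larger of the two.
Rb > Ga: both effects reinforce here, so Rb is clearly the larger of the two.
Cs > Rb: Cs sits below Rb in group 1, so the down-group effect alone puts Cs larger.
Approximate values (pm): F 64, S 103, Ga 124, Rb 210, Cs 232.
So from smallest to largest: F < S < Ga < Rb < Cs.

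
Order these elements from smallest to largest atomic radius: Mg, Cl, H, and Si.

H < Cl < Si < Mg

H is in period 1, group 1; Mg is in period 3, group 2; Si is in period 3, group 14; Cl is in period 3, group 17.
Radius decreases left→right (rising Z_eff, same n) and increases top→bottom (higher n).
Neither a single period nor a single group — weigh both effects.
Cl > H: the two effects oppose for this pair; the down-group effect wins (99 vs 32 pm).
Si > Cl: both are in period 3; the period trend gives Si the larger value.
Mg > Si: Mg lies to the left of Si in period 3, so the across-period effect alone puts Mg larger.
For reference (pm): H 32, Mg 139, Si 116, Cl 99.
So from smallest to largest: H < Cl < Si < Mg.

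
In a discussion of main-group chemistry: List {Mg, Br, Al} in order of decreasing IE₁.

Br, Mg, Al

Mg is in period 3, group 2; Al is in period 3, group 13; Br is in period 4, group 17.
Across a period the outer electron is held more tightly (higher IE₁); down a group it sits in a higher shell, more shielded, and comes off more easily.
Here both period and group differ, so the two effects have to be weighed against each other.
Mg > Al: this pair runs against the simple trend — see the exception note.
Br > Mg: period and group pull opposite ways; the across-period shift dominates (1140 vs 738 kJ/mol).
Note the exception: Mg has a higher first ionization energy than Al, contrary to the simple trend — Al's single 3p electron is easier to remove than one from Mg's filled 3s².
Approximate values (kJ/mol): Mg 738, Al 578, Br 1140.
So from highest to lowest: Br > Mg > Al.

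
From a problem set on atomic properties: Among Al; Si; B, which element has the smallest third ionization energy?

The third ionization energy removes an electron from the +2 ion. For each element: Al²⁺ still has 1 valence electron; Si²⁺ still has 2 valence electrons; B²⁺ still has 1 valence electron.
All are still removing valence electrons, so compare the +2 ions as you would atoms: IE_3 generally rises across a period (higher Z_eff) and falls down a group (larger shell), subject to the usual subshell exceptions.
Valence configurations: Al²⁺ [Ne]3s¹, Si²⁺ [Ne]3s², B²⁺ [He]2s¹.
Approximate IE_3 values (kJ/mol): Al 2745, Si 3232, B 3660.
So the third ionization energies run Al < Si < B.

Al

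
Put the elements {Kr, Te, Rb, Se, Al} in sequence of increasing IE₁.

Al is in period 3, group 13; Se is in period 4, group 16; Kr is in period 4, group 18; Rb is in period 5, group 1; Te is in period 5, group 16.
IE₁ increases left→right with effective nuclear charge and decreases top→bottom as the valence shell moves farther out.
Here both period and group differ, so the two effects have to be weighed against each other.
Al > Rb: both effects reinforce here, so Al is clearly the higher of the two.
Te > Al: the two effects oppose for this pair; the across-period effect wins (869 vs 578 kJ/mol).
Se > Te: Se sits above Te in group 16, so the down-group effect alone puts Se higher.
Kr > Se: both are in period 4; the period trend gives Kr the larger value.
Approximate values (kJ/mol): Al 578, Se 941, Kr 1351, Rb 403, Te 869.
So from lowest to highest: Rb < Al < Te < Se < Kr.

Rb < Al < Te < Se < Kr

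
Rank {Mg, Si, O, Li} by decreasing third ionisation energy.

After 2 electrons have been removed, what remains? Mg²⁺ is the bare [Ne] core; Si²⁺ still has 2 valence electrons; O²⁺ still has 4 valence electrons; Li²⁺ is already 1 electron into the core.
Core electrons are held far more tightly than valence electrons, so Mg and Li top the IE_3 order.
Valence configurations: Si²⁺ [Ne]3s², O²⁺ [He]2s²2p².
Approximate IE_3 values (kJ/mol): Mg 7733, Si 3232, O 5300, Li 11815.
Overall IE_3 order: Si < O < Mg < Li.

Li > Mg > O > Si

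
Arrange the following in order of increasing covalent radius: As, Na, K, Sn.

As, Sn, Na, K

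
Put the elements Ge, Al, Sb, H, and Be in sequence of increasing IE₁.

H is in period 1, group 1; Be is in period 2, group 2; Al is in period 3, group 13; Ge is in period 4, group 14; Sb is in period 5, group 15.
First ionization energy rises across a period (greater Z_eff holds electrons more tightly) and falls down a group (valence electrons are farther from the nucleus).
A diagonal step moves right (one effect) and down (the opposite effect) at once.
Ge > Al: the two effects oppose for this pair; the across-period effect wins (762 vs 578 kJ/mol).
Sb > Ge: period and group pull opposite ways; the across-period shift dominates (831 vs 762 kJ/mol).
Be > Sb: period and group pull opposite ways; the down-group shift dominates (900 vs 831 kJ/mol).
H > Be: the two effects oppose for this pair; the down-group effect wins (1312 vs 900 kJ/mol).
Tabulated first ionization energy (kJ/mol): H 1312, Be 900, Al 578, Ge 762, Sb 831.
So from lowest to highest: Al < Ge < Sb < Be < H.

Al < Ge < Sb < Be < H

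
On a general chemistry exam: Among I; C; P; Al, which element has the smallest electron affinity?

C is in period 2, group 14; Al is in period 3, group 13; P is in period 3, group 15; I is in period 5, group 17.
Adding an electron releases more energy for atoms nearer the top right (short of the noble gases).
Here both period and group differ, so the two effects have to be weighed against each other.
P > Al: P lies to the right of Al in period 3, so the across-period effect alone puts P higher.
C > P: period and group pull opposite ways; the down-group shift dominates (122 vs 72 kJ/mol).
I > C: the two effects oppose for this pair; the across-period effect wins (295 vs 122 kJ/mol).
Approximate values (kJ/mol): C 122, Al 42, P 72, I 295.
The smallest electron affinity among these belongs to Al.

Al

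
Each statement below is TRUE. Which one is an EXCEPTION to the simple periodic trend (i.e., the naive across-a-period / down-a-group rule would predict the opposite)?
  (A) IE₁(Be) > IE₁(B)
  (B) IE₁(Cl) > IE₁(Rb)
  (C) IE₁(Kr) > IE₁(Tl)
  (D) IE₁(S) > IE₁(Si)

The general trend: first ionization energy increases across a period and decreases down a group.
(A) Be (period 2, group 2) vs B (period 2, group 13): the stated order contradicts the simple trend.
(B) Cl (period 3, group 17) vs Rb (period 5, group 1): the stated order agrees with the simple trend.
(C) Kr (period 4, group 18) vs Tl (period 6, group 13): the stated order agrees with the simple trend.
(D) S (period 3, group 16) vs Si (period 3, group 14): the stated order agrees with the simple trend.
The exception is (A): removing B's lone 2p electron is easier than breaking Be's filled 2s².

(A)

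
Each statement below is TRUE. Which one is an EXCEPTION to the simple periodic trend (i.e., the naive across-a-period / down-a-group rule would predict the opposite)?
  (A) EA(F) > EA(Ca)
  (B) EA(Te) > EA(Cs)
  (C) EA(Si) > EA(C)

(C)

The general trend: electron affinity increases across a period and decreases down a group.
(A) F (period 2, group 17) vs Ca (period 4, group 2): the stated order agrees with the simple trend.
(B) Te (period 5, group 16) vs Cs (period 6, group 1): the stated order agrees with the simple trend.
(C) Si (period 3, group 14) vs C (period 2, group 14): the stated order contradicts the simple trend.
The exception is (C): Si's larger, more diffuse 3p orbitals accept an added electron slightly more readily than C's compact 2p.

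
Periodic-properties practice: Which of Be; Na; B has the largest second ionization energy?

Na

After 1 electron has been removed, what remains? Be⁺ still has 1 valence electron; Na⁺ is the bare [Ne] core; B⁺ still has 2 valence electrons.
Breaking into a closed-shell core is much more expensive than removing a leftover valence electron — Na has the largest IE_2 here.
Valence configurations: Be⁺ [He]2s¹, B⁺ [He]2s².
Approximate IE_2 values (kJ/mol): Be 1757, Na 4562, B 2427.
Putting it together, IE_2: Be < B < Na.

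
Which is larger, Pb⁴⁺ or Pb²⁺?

Pb²⁺

Both ions have Z = 82 protons, but Pb⁴⁺ has lost more electrons, so its remaining electrons feel a larger effective nuclear charge per electron and are pulled in more tightly.
Higher positive charge → smaller ion, so Pb²⁺ > Pb⁴⁺.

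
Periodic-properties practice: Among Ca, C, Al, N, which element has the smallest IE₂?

The second ionization energy removes an electron from the +1 ion. For each element: Ca⁺ still has 1 valence electron; C⁺ still has 3 valence electrons; Al⁺ still has 2 valence electrons; N⁺ still has 4 valence electrons.
All are still removing valence electrons, so compare the +1 ions as you would atoms: IE_2 generally rises across a period (higher Z_eff) and falls down a group (larger shell), subject to the usual subshell exceptions.
Valence configurations: Ca⁺ [Ar]4s¹, C⁺ [He]2s²2p¹, Al⁺ [Ne]3s², N⁺ [He]2s²2p².
The numbers (kJ/mol): Ca 1145, C 2353, Al 1817, N 2856.
So the second ionization energies run Ca < Al < C < N.

Ca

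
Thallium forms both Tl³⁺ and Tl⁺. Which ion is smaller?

Tl³⁺

Both ions have Z = 81 protons, but Tl³⁺ has lost more electrons, so its remaining electrons feel a larger effective nuclear charge per electron and are pulled in more tightly.
Higher positive charge → smaller ion, so Tl⁺ > Tl³⁺.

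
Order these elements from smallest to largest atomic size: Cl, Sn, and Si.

Cl < Si < Sn

Si is in period 3, group 14; Cl is in period 3, group 17; Sn is in period 5, group 14.
Radius decreases left→right (rising Z_eff, same n) and increases top→bottom (higher n).
Neither a single period nor a single group — weigh both effects.
Si > Cl: Si lies to the left of Cl in period 3, so the across-period effect alone puts Si larger.
Sn > Si: Sn sits below Si in group 14, so the down-group effect alone puts Sn larger.
Tabulated atomic radius (pm): Si 116, Cl 99, Sn 140.
So from smallest to largest: Cl < Si < Sn.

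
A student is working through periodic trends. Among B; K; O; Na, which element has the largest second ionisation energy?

Na

After 1 electron has been removed, what remains? B⁺ still has 2 valence electrons; K⁺ is the bare [Ar] core; O⁺ still has 5 valence electrons; Na⁺ is the bare [Ne] core.
Usually core removal costs more than valence removal, but here the competition is close: a tightly held n=2 valence electron can cost more to remove than an n=3 core electron, so the actual values have to decide it.
Valence configurations: B⁺ [He]2s², O⁺ [He]2s²2p³.
The numbers (kJ/mol): B 2427, K 3052, O 3388, Na 4562.
So the second ionization energies run B < K < O < Na.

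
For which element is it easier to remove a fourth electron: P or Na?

IE_4 is the cost of taking one more electron from the +3 cation: P³⁺ still has 2 valence electrons; Na³⁺ is already 2 electrons into the core.
Breaking into a closed-shell core is much more expensive than removing a leftover valence electron — Na has the largest IE_4 here.
Approximate IE_4 values (kJ/mol): P 4964, Na 9543.
So the fourth ionization energies run P < Na.

P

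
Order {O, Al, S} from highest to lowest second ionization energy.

O > S > Al

The second ionization energy removes an electron from the +1 ion. For each element: O⁺ still has 5 valence electrons; Al⁺ still has 2 valence electrons; S⁺ still has 5 valence electrons.
All are still removing valence electrons, so compare the +1 ions as you would atoms: IE_2 generally rises across a period (higher Z_eff) and falls down a group (larger shell), subject to the usual subshell exceptions.
Valence configurations: O⁺ [He]2s²2p³, Al⁺ [Ne]3s², S⁺ [Ne]3s²3p³.
Approximate IE_2 values (kJ/mol): O 3388, Al 1817, S 2252.
Putting it together, IE_2: Al < S < O.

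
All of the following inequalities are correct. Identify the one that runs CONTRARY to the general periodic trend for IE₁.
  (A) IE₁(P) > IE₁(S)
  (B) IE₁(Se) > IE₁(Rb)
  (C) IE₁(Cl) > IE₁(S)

(A)

The general trend: IE₁ increases across a period and decreases down a group.
(A) P (period 3, group 15) vs S (period 3, group 16): the stated order contradicts the simple trend.
(B) Se (period 4, group 16) vs Rb (period 5, group 1): the stated order agrees with the simple trend.
(C) Cl (period 3, group 17) vs S (period 3, group 16): the stated order agrees with the simple trend.
The exception is (A): S (3p⁴) ionizes more easily than half-filled P (3p³) because the paired 3p electron in S is pushed out by e⁻–e⁻ repulsion.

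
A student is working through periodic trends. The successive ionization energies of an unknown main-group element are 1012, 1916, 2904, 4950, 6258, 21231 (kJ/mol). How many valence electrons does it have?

Look for the largest jump between consecutive ionization energies: IE6/IE5 ≈ 3.4, far larger than any earlier ratio.
That jump marks the point where a core electron is being removed. So the atom has 5 valence electrons.

5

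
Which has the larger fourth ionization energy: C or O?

O

After 3 electrons have been removed, what remains? C³⁺ still has 1 valence electron; O³⁺ still has 3 valence electrons.
All are still removing valence electrons, so compare the +3 ions as you would atoms: IE_4 generally rises across a period (higher Z_eff) and falls down a group (larger shell), subject to the usual subshell exceptions.
Valence configurations: C³⁺ [He]2s¹, O³⁺ [He]2s²2p¹.
Tabulated IE_4 (kJ/mol): C 6223, O 7469.
Overall IE_4 order: C < O.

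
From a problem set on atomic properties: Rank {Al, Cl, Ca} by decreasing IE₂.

Cl > Al > Ca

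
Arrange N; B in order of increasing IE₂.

B < N

After 1 electron has been removed, what remains? N⁺ still has 4 valence electrons; B⁺ still has 2 valence electrons.
All are still removing valence electrons, so compare the +1 ions as you would atoms: IE_2 generally rises across a period (higher Z_eff) and falls down a group (larger shell), subject to the usual subshell exceptions.
Valence configurations: N⁺ [He]2s²2p², B⁺ [He]2s².
Approximate IE_2 values (kJ/mol): N 2856, B 2427.
Hence IE_2: B < N.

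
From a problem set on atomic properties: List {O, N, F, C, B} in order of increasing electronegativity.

B < C < N < O < F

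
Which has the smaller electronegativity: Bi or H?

Bi

EN rises left→right (higher Z_eff, smaller atoms) and falls top→bottom (larger, more shielded atoms).
Here both period and group differ, so the two effects have to be weighed against each other.
H > Bi: period and group pull opposite ways; the down-group shift dominates (2.20 vs 2.02).
Tabulated electronegativity (Pauling): H 2.20, Bi 2.02.
So Bi has the smaller electronegativity (Bi < H).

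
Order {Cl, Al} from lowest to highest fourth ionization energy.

After 3 electrons have been removed, what remains? Cl³⁺ still has 4 valence electrons; Al³⁺ is the bare [Ne] core.
Pulling an electron out of a noble-gas core costs far more than removing a remaining valence electron, so Al sits at the high end of IE_4.
The numbers (kJ/mol): Cl 5159, Al 11577.
Putting it together, IE_4: Cl < Al.

Cl < Al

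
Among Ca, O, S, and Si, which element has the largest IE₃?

O

After 2 electrons have been removed, what remains? Ca²⁺ is the bare [Ar] core; O²⁺ still has 4 valence electrons; S²⁺ still has 4 valence electrons; Si²⁺ still has 2 valence electrons.
Usually core removal costs more than valence removal, but here the competition is close: a tightly held n=2 valence electron can cost more to remove than an n=3 core electron, so the actual values have to decide it.
Valence configurations: O²⁺ [He]2s²2p², S²⁺ [Ne]3s²3p², Si²⁺ [Ne]3s².
Approximate IE_3 values (kJ/mol): Ca 4912, O 5300, S 3357, Si 3232.
Hence IE_3: Si < S < Ca < O.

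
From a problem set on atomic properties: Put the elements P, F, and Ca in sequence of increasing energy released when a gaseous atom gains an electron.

Ca < P < F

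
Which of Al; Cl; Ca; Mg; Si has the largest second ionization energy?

Cl

The second ionization energy removes an electron from the +1 ion. For each element: Al⁺ still has 2 valence electrons; Cl⁺ still has 6 valence electrons; Ca⁺ still has 1 valence electron; Mg⁺ still has 1 valence electron; Si⁺ still has 3 valence electrons.
All are still removing valence electrons, so compare the +1 ions as you would atoms: IE_2 generally rises across a period (higher Z_eff) and falls down a group (larger shell), subject to the usual subshell exceptions.
Valence configurations: Al⁺ [Ne]3s², Cl⁺ [Ne]3s²3p⁴, Ca⁺ [Ar]4s¹, Mg⁺ [Ne]3s¹, Si⁺ [Ne]3s²3p¹.
Si⁺ loses a lone 3p electron whereas Al⁺ must break into a filled 3s² pair, so IE_2(Al) > IE_2(Si) even though Si has the higher nuclear charge.
The numbers (kJ/mol): Al 1817, Cl 2298, Ca 1145, Mg 1451, Si 1577.
Putting it together, IE_2: Ca < Mg < Si < Al < Cl.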